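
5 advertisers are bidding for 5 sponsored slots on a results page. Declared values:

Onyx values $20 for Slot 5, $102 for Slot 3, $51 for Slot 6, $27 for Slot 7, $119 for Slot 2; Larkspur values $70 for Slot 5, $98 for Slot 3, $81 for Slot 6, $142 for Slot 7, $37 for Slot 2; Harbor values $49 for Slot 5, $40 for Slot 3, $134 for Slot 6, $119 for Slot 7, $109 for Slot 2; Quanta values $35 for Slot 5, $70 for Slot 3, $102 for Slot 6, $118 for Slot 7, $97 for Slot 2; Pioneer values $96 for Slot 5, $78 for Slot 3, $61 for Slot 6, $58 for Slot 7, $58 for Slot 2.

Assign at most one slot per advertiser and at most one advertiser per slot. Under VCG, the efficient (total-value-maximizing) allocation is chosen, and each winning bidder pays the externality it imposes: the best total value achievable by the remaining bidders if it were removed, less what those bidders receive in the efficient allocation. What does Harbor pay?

Efficient allocation: Onyx→Slot 3 ($102), Larkspur→Slot 7 ($142), Harbor→Slot 6 ($134), Quanta→Slot 2 ($97), Pioneer→Slot 5 ($96); total welfare W = $571.
Harbor receives Slot 6 at value $134, so the others get W − 134 = $437.
Without Harbor: best allocation of the remaining 4 bidders over all 5 slots is Onyx→Slot 2 ($119), Larkspur→Slot 7 ($142), Quanta→Slot 6 ($102), Pioneer→Slot 5 ($96), total $459.
VCG payment = (others' best without Harbor) − (others' welfare with Harbor) = 459 − 437 = $22.

Harbor pays $22.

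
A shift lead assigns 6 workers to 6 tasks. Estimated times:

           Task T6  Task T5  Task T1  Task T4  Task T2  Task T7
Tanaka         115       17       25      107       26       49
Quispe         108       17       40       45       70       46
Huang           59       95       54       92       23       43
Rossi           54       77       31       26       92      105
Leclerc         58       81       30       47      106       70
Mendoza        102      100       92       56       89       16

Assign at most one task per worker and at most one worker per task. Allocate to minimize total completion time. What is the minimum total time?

This is the linear assignment problem.
Optimal: Tanaka→Task T1 (25 min), Quispe→Task T5 (17 min), Huang→Task T2 (23 min), Rossi→Task T4 (26 min), Leclerc→Task T6 (58 min), Mendoza→Task T7 (16 min) — total 25+17+23+26+58+16 = 165 min.
Row-greedy (each worker in turn takes its cheapest remaining task) gives 180 min, worse by 15.
Checked against all permutations: 165 min is optimal.

Min total: 165 min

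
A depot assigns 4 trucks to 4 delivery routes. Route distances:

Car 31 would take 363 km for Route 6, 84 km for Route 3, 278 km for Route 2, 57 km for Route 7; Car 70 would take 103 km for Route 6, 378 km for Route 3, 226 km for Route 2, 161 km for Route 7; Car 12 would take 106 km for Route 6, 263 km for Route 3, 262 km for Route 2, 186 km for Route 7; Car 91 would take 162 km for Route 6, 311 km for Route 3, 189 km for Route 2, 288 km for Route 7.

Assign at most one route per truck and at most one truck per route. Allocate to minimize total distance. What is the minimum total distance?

Optimal: Car 31→Route 3 (84 km), Car 70→Route 7 (161 km), Car 12→Route 6 (106 km), Car 91→Route 2 (189 km) — total 84+161+106+189 = 540 km.
Min-entry greedy (repeatedly take the single cheapest remaining cell) gives 612 km, worse by 72.
Swapping Car 70↔Car 31 (Car 70→Route 3 378 km, Car 31→Route 7 57 km) adds 190.

Min total: 540 km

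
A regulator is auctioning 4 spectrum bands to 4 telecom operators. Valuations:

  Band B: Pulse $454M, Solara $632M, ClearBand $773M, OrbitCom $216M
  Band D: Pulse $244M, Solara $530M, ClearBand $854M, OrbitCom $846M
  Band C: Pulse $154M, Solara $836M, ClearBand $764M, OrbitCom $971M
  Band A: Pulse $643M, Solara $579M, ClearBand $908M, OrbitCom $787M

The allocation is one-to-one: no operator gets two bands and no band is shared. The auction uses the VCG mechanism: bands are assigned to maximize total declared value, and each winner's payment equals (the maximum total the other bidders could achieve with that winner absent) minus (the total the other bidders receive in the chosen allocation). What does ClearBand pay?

Efficient allocation: Pulse→Band A ($643M), Solara→Band B ($632M), ClearBand→Band D ($854M), OrbitCom→Band C ($971M); total welfare W = $3100M.
ClearBand receives Band D at value $854M, so the others get W − 854 = $2246M.
Without ClearBand: best allocation of the remaining 3 bidders over all 4 bands is Pulse→Band A ($643M), Solara→Band C ($836M), OrbitCom→Band D ($846M), total $2325M.
VCG payment = (others' best without ClearBand) − (others' welfare with ClearBand) = 2325 − 2246 = $79M.

ClearBand pays $79M.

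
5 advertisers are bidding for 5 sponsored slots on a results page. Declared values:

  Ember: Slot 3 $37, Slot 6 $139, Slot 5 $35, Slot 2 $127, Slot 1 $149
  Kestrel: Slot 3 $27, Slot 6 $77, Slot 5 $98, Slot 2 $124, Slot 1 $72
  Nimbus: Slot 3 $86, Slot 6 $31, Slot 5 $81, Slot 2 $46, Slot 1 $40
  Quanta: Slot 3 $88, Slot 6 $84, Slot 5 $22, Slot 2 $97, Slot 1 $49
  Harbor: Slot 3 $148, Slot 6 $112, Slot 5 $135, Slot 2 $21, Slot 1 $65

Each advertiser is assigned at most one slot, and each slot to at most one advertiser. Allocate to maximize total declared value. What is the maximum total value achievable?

Max total: $586

This is a one-to-one assignment (maximum-weight bipartite matching).
Optimal: Ember→Slot 1 ($149), Kestrel→Slot 2 ($124), Nimbus→Slot 5 ($81), Quanta→Slot 6 ($84), Harbor→Slot 3 ($148) — total 149+124+81+84+148 = $586.
Column-greedy (each slot in turn goes to its best remaining advertiser) gives $522, worse by 64.
Swapping Harbor↔Ember (Harbor→Slot 1 $65, Ember→Slot 3 $37) loses 195.
Every other assignment is strictly worse.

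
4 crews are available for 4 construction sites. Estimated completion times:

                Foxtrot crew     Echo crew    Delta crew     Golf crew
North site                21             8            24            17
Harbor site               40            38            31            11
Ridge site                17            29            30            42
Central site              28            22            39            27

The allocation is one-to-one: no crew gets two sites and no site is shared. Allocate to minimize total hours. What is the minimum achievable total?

Min total: 74 hours

Optimal: Foxtrot crew→Ridge site (17 hours), Echo crew→Central site (22 hours), Delta crew→North site (24 hours), Golf crew→Harbor site (11 hours) — total 17+22+24+11 = 74 hours.
Row-greedy (each crew in turn takes its cheapest remaining site) gives 83 hours, worse by 9.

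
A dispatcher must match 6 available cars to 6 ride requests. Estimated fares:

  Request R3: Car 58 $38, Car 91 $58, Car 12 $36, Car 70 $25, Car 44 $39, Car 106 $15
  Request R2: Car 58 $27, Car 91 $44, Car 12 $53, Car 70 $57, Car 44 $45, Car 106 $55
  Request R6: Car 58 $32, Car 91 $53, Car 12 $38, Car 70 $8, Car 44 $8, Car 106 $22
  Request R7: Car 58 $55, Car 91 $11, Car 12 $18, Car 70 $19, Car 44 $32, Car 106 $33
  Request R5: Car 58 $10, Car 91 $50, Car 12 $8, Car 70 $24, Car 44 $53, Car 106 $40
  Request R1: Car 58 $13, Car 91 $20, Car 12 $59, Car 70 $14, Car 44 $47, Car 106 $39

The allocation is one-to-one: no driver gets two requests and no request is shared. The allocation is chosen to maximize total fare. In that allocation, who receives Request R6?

Car 106 receives Request R6.

This is the linear assignment problem.
Optimal: Car 58→Request R7 ($55), Car 91→Request R3 ($58), Car 12→Request R1 ($59), Car 70→Request R2 ($57), Car 44→Request R5 ($53), Car 106→Request R6 ($22) — total 55+58+59+57+53+22 = $304.
Column-greedy (each request in turn goes to its best remaining driver) gives $300, worse by 4.
Car 106's own top request is Request R2 ($55), but forcing Car 106→Request R2 and reassigning the rest optimally gives only $300 — worse by 4.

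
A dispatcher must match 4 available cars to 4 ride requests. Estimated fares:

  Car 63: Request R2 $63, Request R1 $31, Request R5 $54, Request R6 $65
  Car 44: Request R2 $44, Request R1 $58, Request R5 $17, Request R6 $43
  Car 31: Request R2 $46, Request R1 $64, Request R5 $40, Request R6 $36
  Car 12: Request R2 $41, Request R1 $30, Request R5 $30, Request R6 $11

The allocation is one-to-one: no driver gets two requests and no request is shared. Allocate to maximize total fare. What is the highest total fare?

Treat this as an assignment problem: match each driver to one request.
Optimal: Car 63→Request R6 ($65), Car 44→Request R1 ($58), Car 31→Request R5 ($40), Car 12→Request R2 ($41) — total 65+58+40+41 = $204.
Column-greedy (each request in turn goes to its best remaining driver) gives $200, worse by 4.
Swapping Car 12↔Car 44 (Car 12→Request R1 $30, Car 44→Request R2 $44) loses 25.

Max total: $204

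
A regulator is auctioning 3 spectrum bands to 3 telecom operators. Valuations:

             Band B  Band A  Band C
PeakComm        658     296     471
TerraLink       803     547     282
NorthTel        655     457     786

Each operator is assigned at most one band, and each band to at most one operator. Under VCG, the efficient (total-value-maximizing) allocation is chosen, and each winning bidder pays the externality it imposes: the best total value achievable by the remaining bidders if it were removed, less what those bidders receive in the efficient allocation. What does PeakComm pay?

Efficient allocation: PeakComm→Band B ($658M), TerraLink→Band A ($547M), NorthTel→Band C ($786M); total welfare W = $1991M.
PeakComm receives Band B at value $658M, so the others get W − 658 = $1333M.
Without PeakComm: best allocation of the remaining 2 bidders over all 3 bands is TerraLink→Band B ($803M), NorthTel→Band C ($786M), total $1589M.
VCG payment = (others' best without PeakComm) − (others' welfare with PeakComm) = 1589 − 1333 = $256M.

PeakComm pays $256M.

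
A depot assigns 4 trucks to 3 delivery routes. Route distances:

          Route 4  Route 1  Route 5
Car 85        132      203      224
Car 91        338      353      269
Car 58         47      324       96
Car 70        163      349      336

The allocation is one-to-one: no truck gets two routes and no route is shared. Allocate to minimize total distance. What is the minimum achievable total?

Treat this as an assignment problem: match each truck to one route.
Optimal: Car 70→Route 4 (163 km), Car 85→Route 1 (203 km), Car 58→Route 5 (96 km) — total 163+203+96 = 462 km.
Min-entry greedy (repeatedly take the single cheapest remaining cell) gives 519 km, worse by 57.

Min total: 462 km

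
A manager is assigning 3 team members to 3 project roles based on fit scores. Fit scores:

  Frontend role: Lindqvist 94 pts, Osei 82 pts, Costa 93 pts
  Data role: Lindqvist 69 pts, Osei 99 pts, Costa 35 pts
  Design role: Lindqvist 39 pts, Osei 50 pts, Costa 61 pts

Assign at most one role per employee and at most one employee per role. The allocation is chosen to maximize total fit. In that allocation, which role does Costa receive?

Costa receives Design role.

Optimal: Lindqvist→Frontend role (94 pts), Osei→Data role (99 pts), Costa→Design role (61 pts) — total 94+99+61 = 254 pts.
Swapping Costa↔Lindqvist (Costa→Frontend role 93 pts, Lindqvist→Design role 39 pts) loses 23.
Every other assignment is strictly worse.
Costa's own top role is Frontend role (93 pts), but forcing Costa→Frontend role and reassigning the rest optimally gives only 231 pts — worse by 23.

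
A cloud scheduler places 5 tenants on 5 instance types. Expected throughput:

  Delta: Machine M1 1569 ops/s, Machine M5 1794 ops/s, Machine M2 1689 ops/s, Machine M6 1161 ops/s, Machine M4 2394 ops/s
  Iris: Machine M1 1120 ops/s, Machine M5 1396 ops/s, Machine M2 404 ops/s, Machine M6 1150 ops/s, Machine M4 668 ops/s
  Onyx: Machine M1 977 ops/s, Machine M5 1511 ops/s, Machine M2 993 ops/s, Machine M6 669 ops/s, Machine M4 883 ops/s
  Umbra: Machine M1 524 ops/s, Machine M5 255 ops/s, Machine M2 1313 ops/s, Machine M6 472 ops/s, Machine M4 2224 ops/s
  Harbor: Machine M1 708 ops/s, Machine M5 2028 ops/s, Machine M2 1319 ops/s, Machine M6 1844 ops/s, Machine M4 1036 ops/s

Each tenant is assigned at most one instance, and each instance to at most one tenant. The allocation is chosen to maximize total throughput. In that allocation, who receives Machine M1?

This is a one-to-one assignment (maximum-weight bipartite matching).
Optimal: Delta→Machine M2 (1689 ops/s), Iris→Machine M1 (1120 ops/s), Onyx→Machine M5 (1511 ops/s), Umbra→Machine M4 (2224 ops/s), Harbor→Machine M6 (1844 ops/s) — total 1689+1120+1511+2224+1844 = 8388 ops/s.
Max-entry greedy (repeatedly take the single best remaining cell) gives 7862 ops/s, worse by 526.
Every other assignment is strictly worse.
Iris's own top instance is Machine M5 (1396 ops/s), but forcing Iris→Machine M5 and reassigning the rest optimally gives only 8130 ops/s — worse by 258.

Iris receives Machine M1.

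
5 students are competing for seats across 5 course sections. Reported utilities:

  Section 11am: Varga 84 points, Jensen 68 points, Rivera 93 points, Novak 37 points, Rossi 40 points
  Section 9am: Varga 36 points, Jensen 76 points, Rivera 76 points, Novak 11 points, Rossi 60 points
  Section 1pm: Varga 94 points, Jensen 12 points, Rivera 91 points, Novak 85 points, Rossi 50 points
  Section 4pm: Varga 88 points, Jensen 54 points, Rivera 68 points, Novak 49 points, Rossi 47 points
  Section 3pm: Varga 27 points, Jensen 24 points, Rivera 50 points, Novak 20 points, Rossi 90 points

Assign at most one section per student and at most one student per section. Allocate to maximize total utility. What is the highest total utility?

Treat this as an assignment problem: match each student to one section.
Optimal: Varga→Section 4pm (88 points), Jensen→Section 9am (76 points), Rivera→Section 11am (93 points), Novak→Section 1pm (85 points), Rossi→Section 3pm (90 points) — total 88+76+93+85+90 = 432 points.
Max-entry greedy (repeatedly take the single best remaining cell) gives 402 points, worse by 30.
Next-best assignment: Varga→Section 4pm, Jensen→Section 11am, Rivera→Section 9am, Novak→Section 1pm, Rossi→Section 3pm = 407 points.
No other one-to-one assignment exceeds 432 points.

Max total: 432 points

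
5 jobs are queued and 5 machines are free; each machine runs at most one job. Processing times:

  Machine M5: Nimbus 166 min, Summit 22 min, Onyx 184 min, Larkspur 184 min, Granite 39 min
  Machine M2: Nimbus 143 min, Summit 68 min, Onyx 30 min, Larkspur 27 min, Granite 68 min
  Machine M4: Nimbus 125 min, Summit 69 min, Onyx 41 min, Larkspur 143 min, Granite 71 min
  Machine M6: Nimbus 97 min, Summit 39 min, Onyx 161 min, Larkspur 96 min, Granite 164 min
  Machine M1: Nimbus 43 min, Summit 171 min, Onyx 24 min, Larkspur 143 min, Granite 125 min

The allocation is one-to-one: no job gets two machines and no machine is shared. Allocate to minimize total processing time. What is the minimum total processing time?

Optimal: Nimbus→Machine M1 (43 min), Summit→Machine M6 (39 min), Onyx→Machine M4 (41 min), Larkspur→Machine M2 (27 min), Granite→Machine M5 (39 min) — total 43+39+41+27+39 = 189 min.
Min-entry greedy (repeatedly take the single cheapest remaining cell) gives 241 min, worse by 52.
Next-best assignment: Nimbus→Machine M6, Summit→Machine M5, Onyx→Machine M1, Larkspur→Machine M2, Granite→Machine M4 = 241 min.

Min total: 189 min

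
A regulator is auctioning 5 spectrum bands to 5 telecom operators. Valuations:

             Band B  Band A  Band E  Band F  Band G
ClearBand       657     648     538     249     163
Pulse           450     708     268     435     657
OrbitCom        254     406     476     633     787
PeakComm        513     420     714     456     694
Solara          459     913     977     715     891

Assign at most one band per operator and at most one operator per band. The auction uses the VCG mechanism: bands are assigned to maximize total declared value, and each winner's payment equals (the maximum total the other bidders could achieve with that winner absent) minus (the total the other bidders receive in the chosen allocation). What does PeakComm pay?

Efficient allocation: ClearBand→Band B ($657M), Pulse→Band A ($708M), OrbitCom→Band F ($633M), PeakComm→Band G ($694M), Solara→Band E ($977M); total welfare W = $3669M.
PeakComm receives Band G at value $694M, so the others get W − 694 = $2975M.
Without PeakComm: best allocation of the remaining 4 bidders over all 5 bands is ClearBand→Band B ($657M), Pulse→Band A ($708M), OrbitCom→Band G ($787M), Solara→Band E ($977M), total $3129M.
VCG payment = (others' best without PeakComm) − (others' welfare with PeakComm) = 3129 − 2975 = $154M.

PeakComm pays $154M.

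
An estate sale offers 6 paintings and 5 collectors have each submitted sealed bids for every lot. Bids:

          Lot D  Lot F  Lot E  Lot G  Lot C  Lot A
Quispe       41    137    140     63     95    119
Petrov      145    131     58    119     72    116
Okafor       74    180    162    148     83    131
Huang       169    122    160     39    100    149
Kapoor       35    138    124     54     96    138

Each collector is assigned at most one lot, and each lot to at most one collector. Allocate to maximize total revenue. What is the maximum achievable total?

Treat this as an assignment problem: match each collector to one lot.
Optimal: Quispe→Lot E ($140), Petrov→Lot G ($119), Okafor→Lot F ($180), Huang→Lot D ($169), Kapoor→Lot A ($138) — total 140+119+180+169+138 = $746.
Row-greedy (each collector in turn takes its best remaining lot) gives $710, worse by 36.
Next-best assignment: Quispe→Lot F, Petrov→Lot D, Okafor→Lot G, Huang→Lot E, Kapoor→Lot A = $728.

Maximum total: $746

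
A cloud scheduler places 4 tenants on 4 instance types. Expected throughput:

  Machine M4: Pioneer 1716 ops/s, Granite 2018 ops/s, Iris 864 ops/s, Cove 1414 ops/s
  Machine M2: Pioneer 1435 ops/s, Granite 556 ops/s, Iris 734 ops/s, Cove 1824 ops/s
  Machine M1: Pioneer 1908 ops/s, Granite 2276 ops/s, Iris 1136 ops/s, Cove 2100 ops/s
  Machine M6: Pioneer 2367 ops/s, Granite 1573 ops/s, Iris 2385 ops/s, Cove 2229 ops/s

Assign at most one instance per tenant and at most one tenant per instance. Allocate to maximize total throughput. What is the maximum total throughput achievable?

Max total: 8201 ops/s

This is a one-to-one assignment (maximum-weight bipartite matching).
Optimal: Pioneer→Machine M4 (1716 ops/s), Granite→Machine M1 (2276 ops/s), Iris→Machine M6 (2385 ops/s), Cove→Machine M2 (1824 ops/s) — total 1716+2276+2385+1824 = 8201 ops/s.
Column-greedy (each instance in turn goes to its best remaining tenant) gives 8135 ops/s, worse by 66.
Next-best assignment: Pioneer→Machine M1, Granite→Machine M4, Iris→Machine M6, Cove→Machine M2 = 8135 ops/s.
Every other assignment is strictly worse.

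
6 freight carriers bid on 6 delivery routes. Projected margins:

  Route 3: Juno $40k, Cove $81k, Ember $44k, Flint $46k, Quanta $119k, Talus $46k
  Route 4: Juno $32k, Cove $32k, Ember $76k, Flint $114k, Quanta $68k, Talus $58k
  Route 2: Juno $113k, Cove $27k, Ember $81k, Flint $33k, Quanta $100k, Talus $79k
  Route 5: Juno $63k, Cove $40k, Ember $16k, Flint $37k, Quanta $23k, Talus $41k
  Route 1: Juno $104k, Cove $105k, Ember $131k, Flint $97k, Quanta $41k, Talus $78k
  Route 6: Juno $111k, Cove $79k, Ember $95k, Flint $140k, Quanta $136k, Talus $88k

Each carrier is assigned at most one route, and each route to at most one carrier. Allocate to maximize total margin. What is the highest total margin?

Max total: $616k

Optimal: Juno→Route 2 ($113k), Cove→Route 3 ($81k), Ember→Route 1 ($131k), Flint→Route 4 ($114k), Quanta→Route 6 ($136k), Talus→Route 5 ($41k) — total 113+81+131+114+136+41 = $616k.
Column-greedy (each route in turn goes to its best remaining carrier) gives $597k, worse by 19.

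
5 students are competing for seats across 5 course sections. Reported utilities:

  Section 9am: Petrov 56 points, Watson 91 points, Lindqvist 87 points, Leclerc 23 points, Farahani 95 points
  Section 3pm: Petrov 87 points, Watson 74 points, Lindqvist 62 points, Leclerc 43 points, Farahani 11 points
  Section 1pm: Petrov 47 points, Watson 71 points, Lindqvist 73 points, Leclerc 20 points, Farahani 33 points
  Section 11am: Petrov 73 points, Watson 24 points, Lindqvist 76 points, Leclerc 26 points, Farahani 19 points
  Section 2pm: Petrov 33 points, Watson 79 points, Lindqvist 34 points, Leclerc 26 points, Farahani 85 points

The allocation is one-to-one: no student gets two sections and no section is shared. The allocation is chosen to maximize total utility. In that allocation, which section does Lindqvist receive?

This is the linear assignment problem.
Optimal: Petrov→Section 11am (73 points), Watson→Section 9am (91 points), Lindqvist→Section 1pm (73 points), Leclerc→Section 3pm (43 points), Farahani→Section 2pm (85 points) — total 73+91+73+43+85 = 365 points.
Next-best assignment: Petrov→Section 11am, Watson→Section 2pm, Lindqvist→Section 1pm, Leclerc→Section 3pm, Farahani→Section 9am = 363 points.
Swapping Leclerc↔Watson (Leclerc→Section 9am 23 points, Watson→Section 3pm 74 points) loses 37.
Lindqvist's own top section is Section 9am (87 points), but forcing Lindqvist→Section 9am and reassigning the rest optimally gives only 359 points — worse by 6.

Lindqvist receives Section 1pm.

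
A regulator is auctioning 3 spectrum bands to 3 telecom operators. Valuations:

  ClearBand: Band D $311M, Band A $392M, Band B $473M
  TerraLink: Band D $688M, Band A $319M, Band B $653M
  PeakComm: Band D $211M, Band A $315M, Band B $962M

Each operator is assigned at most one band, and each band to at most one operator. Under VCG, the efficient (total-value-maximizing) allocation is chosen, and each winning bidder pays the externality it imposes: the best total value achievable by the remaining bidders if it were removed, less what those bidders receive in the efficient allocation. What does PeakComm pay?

PeakComm pays $81M.

Efficient allocation: ClearBand→Band A ($392M), TerraLink→Band D ($688M), PeakComm→Band B ($962M); total welfare W = $2042M.
PeakComm receives Band B at value $962M, so the others get W − 962 = $1080M.
Without PeakComm: best allocation of the remaining 2 bidders over all 3 bands is ClearBand→Band B ($473M), TerraLink→Band D ($688M), total $1161M.
VCG payment = (others' best without PeakComm) − (others' welfare with PeakComm) = 1161 − 1080 = $81M.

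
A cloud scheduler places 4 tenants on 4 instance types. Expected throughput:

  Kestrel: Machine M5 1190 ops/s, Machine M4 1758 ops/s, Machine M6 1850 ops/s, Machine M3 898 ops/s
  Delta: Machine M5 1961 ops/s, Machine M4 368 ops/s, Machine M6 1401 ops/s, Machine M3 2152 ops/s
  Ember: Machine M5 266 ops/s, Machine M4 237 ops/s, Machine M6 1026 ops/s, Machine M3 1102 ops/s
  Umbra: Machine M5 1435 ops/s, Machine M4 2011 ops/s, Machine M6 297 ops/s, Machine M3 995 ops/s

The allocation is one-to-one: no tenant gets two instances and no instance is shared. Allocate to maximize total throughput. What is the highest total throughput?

Optimal: Kestrel→Machine M6 (1850 ops/s), Delta→Machine M5 (1961 ops/s), Ember→Machine M3 (1102 ops/s), Umbra→Machine M4 (2011 ops/s) — total 1850+1961+1102+2011 = 6924 ops/s.
Row-greedy (each tenant in turn takes its best remaining instance) gives 6279 ops/s, worse by 645.
Every other assignment is strictly worse.

Max total: 6924 ops/s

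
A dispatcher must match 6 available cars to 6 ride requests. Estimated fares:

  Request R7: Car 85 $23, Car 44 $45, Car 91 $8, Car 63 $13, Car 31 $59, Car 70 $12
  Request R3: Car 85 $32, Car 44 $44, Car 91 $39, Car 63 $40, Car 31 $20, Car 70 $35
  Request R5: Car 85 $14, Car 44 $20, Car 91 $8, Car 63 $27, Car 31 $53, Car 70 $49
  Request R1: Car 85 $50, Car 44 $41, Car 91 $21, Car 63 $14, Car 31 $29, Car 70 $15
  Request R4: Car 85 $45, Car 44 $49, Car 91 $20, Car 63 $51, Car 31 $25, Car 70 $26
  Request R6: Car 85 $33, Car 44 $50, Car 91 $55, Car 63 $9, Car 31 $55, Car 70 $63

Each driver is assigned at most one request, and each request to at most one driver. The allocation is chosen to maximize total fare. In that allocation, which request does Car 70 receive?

Car 70 receives Request R5.

Optimal: Car 85→Request R1 ($50), Car 44→Request R3 ($44), Car 91→Request R6 ($55), Car 63→Request R4 ($51), Car 31→Request R7 ($59), Car 70→Request R5 ($49) — total 50+44+55+51+59+49 = $308.
Row-greedy (each driver in turn takes its best remaining request) gives $298, worse by 10.
Swapping Car 85↔Car 31 (Car 85→Request R7 $23, Car 31→Request R1 $29) loses 57.
Checked against all permutations: $308 is optimal.
Car 70's own top request is Request R6 ($63), but forcing Car 70→Request R6 and reassigning the rest optimally gives only $301 — worse by 7.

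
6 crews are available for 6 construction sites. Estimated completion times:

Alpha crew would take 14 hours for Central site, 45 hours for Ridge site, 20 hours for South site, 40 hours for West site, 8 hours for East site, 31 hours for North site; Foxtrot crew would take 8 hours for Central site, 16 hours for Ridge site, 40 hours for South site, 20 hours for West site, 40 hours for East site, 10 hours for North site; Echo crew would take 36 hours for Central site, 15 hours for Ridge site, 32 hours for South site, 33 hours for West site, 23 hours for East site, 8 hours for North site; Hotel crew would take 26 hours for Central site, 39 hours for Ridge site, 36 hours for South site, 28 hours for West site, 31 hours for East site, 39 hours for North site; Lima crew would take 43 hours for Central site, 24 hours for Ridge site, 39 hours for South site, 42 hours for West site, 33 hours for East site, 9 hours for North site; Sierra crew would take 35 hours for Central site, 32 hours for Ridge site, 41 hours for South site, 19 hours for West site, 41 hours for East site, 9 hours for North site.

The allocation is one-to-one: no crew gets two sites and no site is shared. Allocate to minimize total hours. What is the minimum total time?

Min total: 95 hours

This is a one-to-one assignment (minimum-cost bipartite matching).
Optimal: Alpha crew→East site (8 hours), Foxtrot crew→Central site (8 hours), Echo crew→Ridge site (15 hours), Hotel crew→South site (36 hours), Lima crew→North site (9 hours), Sierra crew→West site (19 hours) — total 8+8+15+36+9+19 = 95 hours.
Column-greedy (each site in turn goes to its cheapest remaining crew) gives 102 hours, worse by 7.
Next-best assignment: Alpha crew→South site, Foxtrot crew→Central site, Echo crew→Ridge site, Hotel crew→East site, Lima crew→North site, Sierra crew→West site = 102 hours.
Swapping Echo crew↔Alpha crew (Echo crew→East site 23 hours, Alpha crew→Ridge site 45 hours) adds 45.
No other one-to-one assignment undercuts 95 hours.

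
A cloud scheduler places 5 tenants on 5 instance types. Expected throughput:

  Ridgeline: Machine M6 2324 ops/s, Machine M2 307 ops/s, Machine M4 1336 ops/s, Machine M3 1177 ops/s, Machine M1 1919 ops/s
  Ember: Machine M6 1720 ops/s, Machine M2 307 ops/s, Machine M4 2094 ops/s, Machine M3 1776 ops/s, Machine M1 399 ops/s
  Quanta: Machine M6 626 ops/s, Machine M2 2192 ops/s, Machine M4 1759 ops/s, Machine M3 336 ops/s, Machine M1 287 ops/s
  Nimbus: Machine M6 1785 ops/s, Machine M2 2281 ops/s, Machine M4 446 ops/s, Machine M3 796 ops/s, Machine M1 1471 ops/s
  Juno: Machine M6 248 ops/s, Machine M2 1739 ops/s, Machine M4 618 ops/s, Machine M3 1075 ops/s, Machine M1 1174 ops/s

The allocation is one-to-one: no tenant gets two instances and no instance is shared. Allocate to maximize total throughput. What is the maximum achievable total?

Maximum total: 9314 ops/s

Optimal: Ridgeline→Machine M6 (2324 ops/s), Ember→Machine M3 (1776 ops/s), Quanta→Machine M4 (1759 ops/s), Nimbus→Machine M2 (2281 ops/s), Juno→Machine M1 (1174 ops/s) — total 2324+1776+1759+2281+1174 = 9314 ops/s.
Column-greedy (each instance in turn goes to its best remaining tenant) gives 8061 ops/s, worse by 1253.
Swapping Nimbus↔Ember (Nimbus→Machine M3 796 ops/s, Ember→Machine M2 307 ops/s) loses 2954.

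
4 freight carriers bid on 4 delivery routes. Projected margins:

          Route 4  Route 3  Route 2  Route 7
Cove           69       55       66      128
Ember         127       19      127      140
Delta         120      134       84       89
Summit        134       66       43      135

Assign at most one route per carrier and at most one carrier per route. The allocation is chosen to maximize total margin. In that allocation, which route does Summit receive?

Optimal: Cove→Route 7 ($128k), Ember→Route 2 ($127k), Delta→Route 3 ($134k), Summit→Route 4 ($134k) — total 128+127+134+134 = $523k.
Next-best assignment: Cove→Route 2, Ember→Route 7, Delta→Route 3, Summit→Route 4 = $474k.
Swapping Summit↔Ember (Summit→Route 2 $43k, Ember→Route 4 $127k) loses 91.
Summit's own top route is Route 7 ($135k), but forcing Summit→Route 7 and reassigning the rest optimally gives only $465k — worse by 58.

Summit receives Route 4.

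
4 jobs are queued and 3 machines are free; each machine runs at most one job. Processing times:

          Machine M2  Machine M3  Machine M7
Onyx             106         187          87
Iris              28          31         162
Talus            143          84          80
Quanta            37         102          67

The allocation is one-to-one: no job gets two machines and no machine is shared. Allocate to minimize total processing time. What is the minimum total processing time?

Treat this as an assignment problem: match each job to one machine.
Optimal: Quanta→Machine M2 (37 min), Iris→Machine M3 (31 min), Talus→Machine M7 (80 min) — total 37+31+80 = 148 min.
Column-greedy (each machine in turn goes to its cheapest remaining job) gives 179 min, worse by 31.
Next-best assignment: Quanta→Machine M2, Iris→Machine M3, Onyx→Machine M7 = 155 min.
Swapping Quanta↔Iris (Quanta→Machine M3 102 min, Iris→Machine M2 28 min) adds 62.
No other one-to-one assignment undercuts 148 min.

Min total: 148 min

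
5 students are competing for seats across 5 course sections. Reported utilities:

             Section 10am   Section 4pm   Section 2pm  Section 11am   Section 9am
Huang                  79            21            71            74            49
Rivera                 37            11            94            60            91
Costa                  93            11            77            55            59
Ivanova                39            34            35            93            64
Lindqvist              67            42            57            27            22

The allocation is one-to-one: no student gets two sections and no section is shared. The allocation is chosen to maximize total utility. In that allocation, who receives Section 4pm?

Optimal: Huang→Section 2pm (71 points), Rivera→Section 9am (91 points), Costa→Section 10am (93 points), Ivanova→Section 11am (93 points), Lindqvist→Section 4pm (42 points) — total 71+91+93+93+42 = 390 points.
Row-greedy (each student in turn takes its best remaining section) gives 367 points, worse by 23.
Swapping Costa↔Ivanova (Costa→Section 11am 55 points, Ivanova→Section 10am 39 points) loses 92.
Checked against all permutations: 390 points is optimal.
Lindqvist's own top section is Section 10am (67 points), but forcing Lindqvist→Section 10am and reassigning the rest optimally gives only 349 points — worse by 41.

Lindqvist receives Section 4pm.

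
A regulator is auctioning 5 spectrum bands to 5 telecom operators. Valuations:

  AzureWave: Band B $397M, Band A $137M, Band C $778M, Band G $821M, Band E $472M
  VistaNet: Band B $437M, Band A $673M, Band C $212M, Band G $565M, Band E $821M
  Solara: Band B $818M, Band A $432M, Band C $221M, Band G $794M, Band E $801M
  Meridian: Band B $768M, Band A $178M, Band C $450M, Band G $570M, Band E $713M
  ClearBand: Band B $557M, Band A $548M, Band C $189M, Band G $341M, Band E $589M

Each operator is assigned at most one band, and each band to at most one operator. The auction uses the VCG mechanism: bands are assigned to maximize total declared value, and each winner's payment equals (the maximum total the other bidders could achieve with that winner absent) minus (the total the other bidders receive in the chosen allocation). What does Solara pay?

Efficient allocation: AzureWave→Band C ($778M), VistaNet→Band E ($821M), Solara→Band G ($794M), Meridian→Band B ($768M), ClearBand→Band A ($548M); total welfare W = $3709M.
Solara receives Band G at value $794M, so the others get W − 794 = $2915M.
Without Solara: best allocation of the remaining 4 bidders over all 5 bands is AzureWave→Band G ($821M), VistaNet→Band E ($821M), Meridian→Band B ($768M), ClearBand→Band A ($548M), total $2958M.
VCG payment = (others' best without Solara) − (others' welfare with Solara) = 2958 − 2915 = $43M.

Solara pays $43M.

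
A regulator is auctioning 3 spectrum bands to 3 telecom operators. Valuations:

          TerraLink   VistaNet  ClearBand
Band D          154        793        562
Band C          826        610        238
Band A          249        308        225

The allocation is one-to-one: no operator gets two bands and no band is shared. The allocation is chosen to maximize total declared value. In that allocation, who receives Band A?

Optimal: TerraLink→Band C ($826M), VistaNet→Band D ($793M), ClearBand→Band A ($225M) — total 826+793+225 = $1844M.
Swapping ClearBand↔VistaNet (ClearBand→Band D $562M, VistaNet→Band A $308M) loses 148.
ClearBand's own top band is Band D ($562M), but forcing ClearBand→Band D and reassigning the rest optimally gives only $1696M — worse by 148.

ClearBand receives Band A.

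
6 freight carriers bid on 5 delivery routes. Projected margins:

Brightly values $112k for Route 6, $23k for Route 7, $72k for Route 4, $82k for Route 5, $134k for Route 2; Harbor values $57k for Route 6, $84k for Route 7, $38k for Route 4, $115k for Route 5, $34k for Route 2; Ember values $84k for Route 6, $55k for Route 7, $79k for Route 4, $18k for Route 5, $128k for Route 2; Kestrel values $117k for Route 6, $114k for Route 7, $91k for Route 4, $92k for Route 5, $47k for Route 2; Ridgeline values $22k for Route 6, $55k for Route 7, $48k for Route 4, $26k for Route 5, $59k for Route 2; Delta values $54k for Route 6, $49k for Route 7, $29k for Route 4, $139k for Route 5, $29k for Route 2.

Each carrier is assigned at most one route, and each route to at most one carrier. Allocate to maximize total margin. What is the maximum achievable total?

This is the linear assignment problem.
Optimal: Brightly→Route 6 ($112k), Harbor→Route 7 ($84k), Kestrel→Route 4 ($91k), Delta→Route 5 ($139k), Ember→Route 2 ($128k) — total 112+84+91+139+128 = $554k.
Row-greedy (each carrier in turn takes its best remaining route) gives $495k, worse by 59.

Maximum total: $554k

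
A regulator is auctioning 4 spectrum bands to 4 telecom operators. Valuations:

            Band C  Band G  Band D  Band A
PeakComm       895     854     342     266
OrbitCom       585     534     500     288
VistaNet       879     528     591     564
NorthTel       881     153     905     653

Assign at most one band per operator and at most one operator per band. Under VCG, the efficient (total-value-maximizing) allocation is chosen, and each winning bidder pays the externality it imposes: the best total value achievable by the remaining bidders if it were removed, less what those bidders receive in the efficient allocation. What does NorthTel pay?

NorthTel pays $212M.

Efficient allocation: PeakComm→Band G ($854M), OrbitCom→Band A ($288M), VistaNet→Band C ($879M), NorthTel→Band D ($905M); total welfare W = $2926M.
NorthTel receives Band D at value $905M, so the others get W − 905 = $2021M.
Without NorthTel: best allocation of the remaining 3 bidders over all 4 bands is PeakComm→Band G ($854M), OrbitCom→Band D ($500M), VistaNet→Band C ($879M), total $2233M.
VCG payment = (others' best without NorthTel) − (others' welfare with NorthTel) = 2233 − 2021 = $212M.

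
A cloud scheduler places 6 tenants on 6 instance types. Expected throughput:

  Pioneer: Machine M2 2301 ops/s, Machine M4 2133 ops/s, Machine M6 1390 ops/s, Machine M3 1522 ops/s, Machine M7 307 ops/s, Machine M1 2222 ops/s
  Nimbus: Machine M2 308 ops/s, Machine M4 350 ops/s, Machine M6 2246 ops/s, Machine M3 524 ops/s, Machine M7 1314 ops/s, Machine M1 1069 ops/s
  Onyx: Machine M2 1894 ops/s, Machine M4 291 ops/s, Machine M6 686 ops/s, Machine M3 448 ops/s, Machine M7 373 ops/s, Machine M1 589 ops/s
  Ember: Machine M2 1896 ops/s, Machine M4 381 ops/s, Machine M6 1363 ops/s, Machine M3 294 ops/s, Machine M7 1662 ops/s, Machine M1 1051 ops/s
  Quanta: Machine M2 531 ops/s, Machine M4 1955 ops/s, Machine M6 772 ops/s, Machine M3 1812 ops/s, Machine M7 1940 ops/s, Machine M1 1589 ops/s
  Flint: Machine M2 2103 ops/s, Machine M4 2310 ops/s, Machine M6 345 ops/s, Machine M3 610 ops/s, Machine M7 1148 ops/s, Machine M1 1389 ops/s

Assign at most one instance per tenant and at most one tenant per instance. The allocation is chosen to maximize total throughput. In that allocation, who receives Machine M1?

Pioneer receives Machine M1.

Optimal: Pioneer→Machine M1 (2222 ops/s), Nimbus→Machine M6 (2246 ops/s), Onyx→Machine M2 (1894 ops/s), Ember→Machine M7 (1662 ops/s), Quanta→Machine M3 (1812 ops/s), Flint→Machine M4 (2310 ops/s) — total 2222+2246+1894+1662+1812+2310 = 12146 ops/s.
Pioneer's own top instance is Machine M2 (2301 ops/s), but forcing Pioneer→Machine M2 and reassigning the rest optimally gives only 10920 ops/s — worse by 1226.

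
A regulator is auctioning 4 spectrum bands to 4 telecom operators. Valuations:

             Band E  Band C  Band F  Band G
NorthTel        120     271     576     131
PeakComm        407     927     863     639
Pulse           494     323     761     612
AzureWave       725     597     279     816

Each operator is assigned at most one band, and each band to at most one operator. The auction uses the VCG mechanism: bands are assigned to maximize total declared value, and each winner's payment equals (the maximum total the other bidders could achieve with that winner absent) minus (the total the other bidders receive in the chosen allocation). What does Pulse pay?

Pulse pays $91M.

Efficient allocation: NorthTel→Band F ($576M), PeakComm→Band C ($927M), Pulse→Band G ($612M), AzureWave→Band E ($725M); total welfare W = $2840M.
Pulse receives Band G at value $612M, so the others get W − 612 = $2228M.
Without Pulse: best allocation of the remaining 3 bidders over all 4 bands is NorthTel→Band F ($576M), PeakComm→Band C ($927M), AzureWave→Band G ($816M), total $2319M.
VCG payment = (others' best without Pulse) − (others' welfare with Pulse) = 2319 − 2228 = $91M.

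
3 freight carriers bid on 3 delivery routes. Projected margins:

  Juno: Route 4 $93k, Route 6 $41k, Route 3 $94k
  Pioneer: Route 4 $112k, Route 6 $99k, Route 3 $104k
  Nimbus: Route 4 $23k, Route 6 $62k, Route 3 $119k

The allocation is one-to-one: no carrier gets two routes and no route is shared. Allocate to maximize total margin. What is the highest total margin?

Max total: $311k

Optimal: Juno→Route 4 ($93k), Pioneer→Route 6 ($99k), Nimbus→Route 3 ($119k) — total 93+99+119 = $311k.
Max-entry greedy (repeatedly take the single best remaining cell) gives $272k, worse by 39.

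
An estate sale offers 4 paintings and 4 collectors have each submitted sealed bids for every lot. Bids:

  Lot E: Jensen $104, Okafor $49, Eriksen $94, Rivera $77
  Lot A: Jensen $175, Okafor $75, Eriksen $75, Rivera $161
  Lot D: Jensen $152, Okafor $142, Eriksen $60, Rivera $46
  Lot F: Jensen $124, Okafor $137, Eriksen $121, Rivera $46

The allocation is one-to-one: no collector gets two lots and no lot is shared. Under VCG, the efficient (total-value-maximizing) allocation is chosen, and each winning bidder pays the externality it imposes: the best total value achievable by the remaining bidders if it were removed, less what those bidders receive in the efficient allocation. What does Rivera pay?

Efficient allocation: Jensen→Lot D ($152), Okafor→Lot F ($137), Eriksen→Lot E ($94), Rivera→Lot A ($161); total welfare W = $544.
Rivera receives Lot A at value $161, so the others get W − 161 = $383.
Without Rivera: best allocation of the remaining 3 bidders over all 4 lots is Jensen→Lot A ($175), Okafor→Lot D ($142), Eriksen→Lot F ($121), total $438.
VCG payment = (others' best without Rivera) − (others' welfare with Rivera) = 438 − 383 = $55.

Rivera pays $55.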